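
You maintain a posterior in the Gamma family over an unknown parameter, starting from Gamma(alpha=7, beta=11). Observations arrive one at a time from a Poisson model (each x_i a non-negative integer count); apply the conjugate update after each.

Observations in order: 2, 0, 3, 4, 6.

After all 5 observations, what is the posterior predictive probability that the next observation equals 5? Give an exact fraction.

20357923946048078620716097863680/1667711322168688287513535727415473

obs 1: x=2 → posterior Gamma(9, 12)
obs 2: x=0 → posterior Gamma(9, 13)
obs 3: x=3 → posterior Gamma(12, 14)
obs 4: x=4 → posterior Gamma(16, 15)
obs 5: x=6 → posterior Gamma(22, 16)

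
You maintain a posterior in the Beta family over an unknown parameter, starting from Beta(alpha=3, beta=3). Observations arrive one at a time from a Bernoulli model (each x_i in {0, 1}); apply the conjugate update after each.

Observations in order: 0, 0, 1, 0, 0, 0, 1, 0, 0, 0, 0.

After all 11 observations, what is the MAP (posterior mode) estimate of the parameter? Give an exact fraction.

4/15

obs 1: x=0 → posterior Beta(3, 4)
obs 2: x=0 → posterior Beta(3, 5)
obs 3: x=1 → posterior Beta(4, 5)
obs 4: x=0 → posterior Beta(4, 6)
obs 5: x=0 → posterior Beta(4, 7)
obs 6: x=0 → posterior Beta(4, 8)
obs 7: x=1 → posterior Beta(5, 8)
obs 8: x=0 → posterior Beta(5, 9)
obs 9: x=0 → posterior Beta(5, 10)
obs 10: x=0 → posterior Beta(5, 11)
obs 11: x=0 → posterior Beta(5, 12)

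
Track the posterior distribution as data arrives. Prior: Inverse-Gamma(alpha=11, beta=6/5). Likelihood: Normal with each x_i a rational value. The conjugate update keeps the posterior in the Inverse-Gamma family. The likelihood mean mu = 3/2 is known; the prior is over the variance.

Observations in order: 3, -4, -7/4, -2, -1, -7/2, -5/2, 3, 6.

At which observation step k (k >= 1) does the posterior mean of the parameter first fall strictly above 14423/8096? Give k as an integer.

obs 1: x=3 → posterior Inverse-Gamma(23/2, 93/40)
obs 2: x=-4 → posterior Inverse-Gamma(12, 349/20)
obs 3: x=-7/4 → posterior Inverse-Gamma(25/2, 3637/160)
obs 4: x=-2 → posterior Inverse-Gamma(13, 4617/160)
obs 5: x=-1 → posterior Inverse-Gamma(27/2, 5117/160)
obs 6: x=-7/2 → posterior Inverse-Gamma(14, 7117/160)
obs 7: x=-5/2 → posterior Inverse-Gamma(29/2, 8397/160)
obs 8: x=3 → posterior Inverse-Gamma(15, 8577/160)
obs 9: x=6 → posterior Inverse-Gamma(31/2, 10197/160)

k = 3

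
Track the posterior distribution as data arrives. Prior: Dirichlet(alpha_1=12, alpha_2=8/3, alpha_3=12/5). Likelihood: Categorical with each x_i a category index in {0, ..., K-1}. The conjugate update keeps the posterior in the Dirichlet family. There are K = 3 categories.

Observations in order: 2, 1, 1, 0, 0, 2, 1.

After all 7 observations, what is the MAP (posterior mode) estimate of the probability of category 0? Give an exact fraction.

195/316

obs 1: x=2 → posterior Dirichlet(12, 8/3, 17/5)
obs 2: x=1 → posterior Dirichlet(12, 11/3, 17/5)
obs 3: x=1 → posterior Dirichlet(12, 14/3, 17/5)
obs 4: x=0 → posterior Dirichlet(13, 14/3, 17/5)
obs 5: x=0 → posterior Dirichlet(14, 14/3, 17/5)
obs 6: x=2 → posterior Dirichlet(14, 14/3, 22/5)
obs 7: x=1 → posterior Dirichlet(14, 17/3, 22/5)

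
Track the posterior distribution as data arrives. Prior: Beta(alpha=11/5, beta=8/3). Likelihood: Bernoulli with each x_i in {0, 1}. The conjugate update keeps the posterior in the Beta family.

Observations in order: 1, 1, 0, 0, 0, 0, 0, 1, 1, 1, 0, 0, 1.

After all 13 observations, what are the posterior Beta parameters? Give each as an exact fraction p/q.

alpha=41/5, beta=29/3

obs 1: x=1 → posterior Beta(16/5, 8/3)
obs 2: x=1 → posterior Beta(21/5, 8/3)
obs 3: x=0 → posterior Beta(21/5, 11/3)
obs 4: x=0 → posterior Beta(21/5, 14/3)
obs 5: x=0 → posterior Beta(21/5, 17/3)
obs 6: x=0 → posterior Beta(21/5, 20/3)
obs 7: x=0 → posterior Beta(21/5, 23/3)
obs 8: x=1 → posterior Beta(26/5, 23/3)
obs 9: x=1 → posterior Beta(31/5, 23/3)
obs 10: x=1 → posterior Beta(36/5, 23/3)
obs 11: x=0 → posterior Beta(36/5, 26/3)
obs 12: x=0 → posterior Beta(36/5, 29/3)
obs 13: x=1 → posterior Beta(41/5, 29/3)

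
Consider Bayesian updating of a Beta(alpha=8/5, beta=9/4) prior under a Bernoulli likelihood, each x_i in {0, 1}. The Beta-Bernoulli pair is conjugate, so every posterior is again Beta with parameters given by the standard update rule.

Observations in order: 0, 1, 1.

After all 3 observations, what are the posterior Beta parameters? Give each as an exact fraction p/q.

obs 1: x=0 → posterior Beta(8/5, 13/4)
obs 2: x=1 → posterior Beta(13/5, 13/4)
obs 3: x=1 → posterior Beta(18/5, 13/4)

alpha=18/5, beta=13/4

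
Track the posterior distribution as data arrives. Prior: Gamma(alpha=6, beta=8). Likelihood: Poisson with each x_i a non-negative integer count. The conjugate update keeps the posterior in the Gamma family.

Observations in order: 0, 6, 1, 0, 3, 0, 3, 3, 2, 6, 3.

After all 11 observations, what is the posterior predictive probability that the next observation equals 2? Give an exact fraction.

obs 1: x=0 → posterior Gamma(6, 9)
obs 2: x=6 → posterior Gamma(12, 10)
obs 3: x=1 → posterior Gamma(13, 11)
obs 4: x=0 → posterior Gamma(13, 12)
obs 5: x=3 → posterior Gamma(16, 13)
obs 6: x=0 → posterior Gamma(16, 14)
obs 7: x=3 → posterior Gamma(19, 15)
obs 8: x=3 → posterior Gamma(22, 16)
obs 9: x=2 → posterior Gamma(24, 17)
obs 10: x=6 → posterior Gamma(30, 18)
obs 11: x=3 → posterior Gamma(33, 19)

886812268539999570778401034212571313744414499/3435973836800000000000000000000000000000000000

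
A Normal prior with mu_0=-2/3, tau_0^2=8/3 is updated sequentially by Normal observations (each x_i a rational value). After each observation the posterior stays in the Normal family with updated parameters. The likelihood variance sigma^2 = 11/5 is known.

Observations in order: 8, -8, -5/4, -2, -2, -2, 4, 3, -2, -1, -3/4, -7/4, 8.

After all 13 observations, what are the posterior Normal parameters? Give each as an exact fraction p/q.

mu_0=68/553, tau_0^2=88/553

obs 1: x=8 → posterior Normal(298/73, 88/73)
obs 2: x=-8 → posterior Normal(-22/113, 88/113)
obs 3: x=-5/4 → posterior Normal(-8/17, 88/153)
obs 4: x=-2 → posterior Normal(-152/193, 88/193)
obs 5: x=-2 → posterior Normal(-232/233, 88/233)
obs 6: x=-2 → posterior Normal(-8/7, 88/273)
obs 7: x=4 → posterior Normal(-152/313, 88/313)
obs 8: x=3 → posterior Normal(-32/353, 88/353)
obs 9: x=-2 → posterior Normal(-112/393, 88/393)
obs 10: x=-1 → posterior Normal(-152/433, 88/433)
obs 11: x=-3/4 → posterior Normal(-182/473, 8/43)
obs 12: x=-7/4 → posterior Normal(-28/57, 88/513)
obs 13: x=8 → posterior Normal(68/553, 88/553)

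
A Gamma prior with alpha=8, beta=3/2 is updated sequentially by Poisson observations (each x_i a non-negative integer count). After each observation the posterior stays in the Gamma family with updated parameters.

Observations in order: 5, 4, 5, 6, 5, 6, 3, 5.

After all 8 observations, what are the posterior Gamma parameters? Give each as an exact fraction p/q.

alpha=47, beta=19/2

obs 1: x=5 → posterior Gamma(13, 5/2)
obs 2: x=4 → posterior Gamma(17, 7/2)
obs 3: x=5 → posterior Gamma(22, 9/2)
obs 4: x=6 → posterior Gamma(28, 11/2)
obs 5: x=5 → posterior Gamma(33, 13/2)
obs 6: x=6 → posterior Gamma(39, 15/2)
obs 7: x=3 → posterior Gamma(42, 17/2)
obs 8: x=5 → posterior Gamma(47, 19/2)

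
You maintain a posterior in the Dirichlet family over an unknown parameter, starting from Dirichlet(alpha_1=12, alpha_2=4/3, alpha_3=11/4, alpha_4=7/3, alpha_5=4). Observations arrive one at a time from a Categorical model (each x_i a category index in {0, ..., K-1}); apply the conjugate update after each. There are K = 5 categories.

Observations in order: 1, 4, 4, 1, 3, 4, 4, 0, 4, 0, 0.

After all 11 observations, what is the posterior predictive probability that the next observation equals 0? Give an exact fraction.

obs 1: x=1 → posterior Dirichlet(12, 7/3, 11/4, 7/3, 4)
obs 2: x=4 → posterior Dirichlet(12, 7/3, 11/4, 7/3, 5)
obs 3: x=4 → posterior Dirichlet(12, 7/3, 11/4, 7/3, 6)
obs 4: x=1 → posterior Dirichlet(12, 10/3, 11/4, 7/3, 6)
obs 5: x=3 → posterior Dirichlet(12, 10/3, 11/4, 10/3, 6)
obs 6: x=4 → posterior Dirichlet(12, 10/3, 11/4, 10/3, 7)
obs 7: x=4 → posterior Dirichlet(12, 10/3, 11/4, 10/3, 8)
obs 8: x=0 → posterior Dirichlet(13, 10/3, 11/4, 10/3, 8)
obs 9: x=4 → posterior Dirichlet(13, 10/3, 11/4, 10/3, 9)
obs 10: x=0 → posterior Dirichlet(14, 10/3, 11/4, 10/3, 9)
obs 11: x=0 → posterior Dirichlet(15, 10/3, 11/4, 10/3, 9)

180/401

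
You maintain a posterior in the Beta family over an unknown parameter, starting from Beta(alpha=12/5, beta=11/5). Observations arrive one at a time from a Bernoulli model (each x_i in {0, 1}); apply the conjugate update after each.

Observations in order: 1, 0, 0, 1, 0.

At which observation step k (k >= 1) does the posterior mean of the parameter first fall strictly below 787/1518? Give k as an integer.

k = 2

obs 1: x=1 → posterior Beta(17/5, 11/5)
obs 2: x=0 → posterior Beta(17/5, 16/5)
obs 3: x=0 → posterior Beta(17/5, 21/5)
obs 4: x=1 → posterior Beta(22/5, 21/5)
obs 5: x=0 → posterior Beta(22/5, 26/5)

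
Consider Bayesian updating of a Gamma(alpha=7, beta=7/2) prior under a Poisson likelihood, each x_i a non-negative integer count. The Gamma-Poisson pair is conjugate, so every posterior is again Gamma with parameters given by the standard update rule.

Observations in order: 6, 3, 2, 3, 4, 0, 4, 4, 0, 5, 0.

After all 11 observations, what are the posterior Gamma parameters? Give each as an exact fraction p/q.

alpha=38, beta=29/2

obs 1: x=6 → posterior Gamma(13, 9/2)
obs 2: x=3 → posterior Gamma(16, 11/2)
obs 3: x=2 → posterior Gamma(18, 13/2)
obs 4: x=3 → posterior Gamma(21, 15/2)
obs 5: x=4 → posterior Gamma(25, 17/2)
obs 6: x=0 → posterior Gamma(25, 19/2)
obs 7: x=4 → posterior Gamma(29, 21/2)
obs 8: x=4 → posterior Gamma(33, 23/2)
obs 9: x=0 → posterior Gamma(33, 25/2)
obs 10: x=5 → posterior Gamma(38, 27/2)
obs 11: x=0 → posterior Gamma(38, 29/2)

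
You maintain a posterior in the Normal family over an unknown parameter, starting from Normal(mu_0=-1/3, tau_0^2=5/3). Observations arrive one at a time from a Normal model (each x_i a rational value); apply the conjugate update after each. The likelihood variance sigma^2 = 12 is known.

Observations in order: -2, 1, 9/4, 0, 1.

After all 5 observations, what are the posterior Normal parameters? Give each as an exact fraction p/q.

obs 1: x=-2 → posterior Normal(-22/41, 60/41)
obs 2: x=1 → posterior Normal(-17/46, 30/23)
obs 3: x=9/4 → posterior Normal(-23/204, 20/17)
obs 4: x=0 → posterior Normal(-23/224, 15/14)
obs 5: x=1 → posterior Normal(-3/244, 60/61)

mu_0=-3/244, tau_0^2=60/61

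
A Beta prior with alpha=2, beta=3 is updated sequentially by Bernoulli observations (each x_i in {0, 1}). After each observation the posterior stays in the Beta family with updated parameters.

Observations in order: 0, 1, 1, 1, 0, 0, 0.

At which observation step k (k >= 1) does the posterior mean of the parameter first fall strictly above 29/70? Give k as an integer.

k = 2

obs 1: x=0 → posterior Beta(2, 4)
obs 2: x=1 → posterior Beta(3, 4)
obs 3: x=1 → posterior Beta(4, 4)
obs 4: x=1 → posterior Beta(5, 4)
obs 5: x=0 → posterior Beta(5, 5)
obs 6: x=0 → posterior Beta(5, 6)
obs 7: x=0 → posterior Beta(5, 7)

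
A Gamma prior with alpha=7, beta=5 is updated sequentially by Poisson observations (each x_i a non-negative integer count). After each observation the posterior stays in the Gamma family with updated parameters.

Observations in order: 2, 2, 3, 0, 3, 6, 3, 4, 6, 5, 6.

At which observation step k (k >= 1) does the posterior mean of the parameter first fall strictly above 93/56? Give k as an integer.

obs 1: x=2 → posterior Gamma(9, 6)
obs 2: x=2 → posterior Gamma(11, 7)
obs 3: x=3 → posterior Gamma(14, 8)
obs 4: x=0 → posterior Gamma(14, 9)
obs 5: x=3 → posterior Gamma(17, 10)
obs 6: x=6 → posterior Gamma(23, 11)
obs 7: x=3 → posterior Gamma(26, 12)
obs 8: x=4 → posterior Gamma(30, 13)
obs 9: x=6 → posterior Gamma(36, 14)
obs 10: x=5 → posterior Gamma(41, 15)
obs 11: x=6 → posterior Gamma(47, 16)

k = 3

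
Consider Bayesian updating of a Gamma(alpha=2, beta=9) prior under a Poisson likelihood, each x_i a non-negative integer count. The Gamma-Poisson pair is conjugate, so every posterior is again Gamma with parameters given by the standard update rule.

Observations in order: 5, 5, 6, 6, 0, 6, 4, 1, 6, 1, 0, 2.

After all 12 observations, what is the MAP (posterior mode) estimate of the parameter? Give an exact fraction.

43/21

obs 1: x=5 → posterior Gamma(7, 10)
obs 2: x=5 → posterior Gamma(12, 11)
obs 3: x=6 → posterior Gamma(18, 12)
obs 4: x=6 → posterior Gamma(24, 13)
obs 5: x=0 → posterior Gamma(24, 14)
obs 6: x=6 → posterior Gamma(30, 15)
obs 7: x=4 → posterior Gamma(34, 16)
obs 8: x=1 → posterior Gamma(35, 17)
obs 9: x=6 → posterior Gamma(41, 18)
obs 10: x=1 → posterior Gamma(42, 19)
obs 11: x=0 → posterior Gamma(42, 20)
obs 12: x=2 → posterior Gamma(44, 21)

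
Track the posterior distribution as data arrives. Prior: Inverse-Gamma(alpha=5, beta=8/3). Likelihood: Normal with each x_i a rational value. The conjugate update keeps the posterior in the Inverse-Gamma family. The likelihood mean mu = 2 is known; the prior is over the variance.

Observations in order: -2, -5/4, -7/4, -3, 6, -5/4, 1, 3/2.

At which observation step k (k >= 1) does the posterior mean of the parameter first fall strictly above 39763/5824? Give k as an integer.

k = 6

obs 1: x=-2 → posterior Inverse-Gamma(11/2, 32/3)
obs 2: x=-5/4 → posterior Inverse-Gamma(6, 1531/96)
obs 3: x=-7/4 → posterior Inverse-Gamma(13/2, 1103/48)
obs 4: x=-3 → posterior Inverse-Gamma(7, 1703/48)
obs 5: x=6 → posterior Inverse-Gamma(15/2, 2087/48)
obs 6: x=-5/4 → posterior Inverse-Gamma(8, 4681/96)
obs 7: x=1 → posterior Inverse-Gamma(17/2, 4729/96)
obs 8: x=3/2 → posterior Inverse-Gamma(9, 4741/96)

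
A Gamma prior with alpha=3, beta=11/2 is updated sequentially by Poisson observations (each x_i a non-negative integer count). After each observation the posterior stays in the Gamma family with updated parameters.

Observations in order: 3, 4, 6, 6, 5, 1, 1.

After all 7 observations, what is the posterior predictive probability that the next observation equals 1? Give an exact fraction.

obs 1: x=3 → posterior Gamma(6, 13/2)
obs 2: x=4 → posterior Gamma(10, 15/2)
obs 3: x=6 → posterior Gamma(16, 17/2)
obs 4: x=6 → posterior Gamma(22, 19/2)
obs 5: x=5 → posterior Gamma(27, 21/2)
obs 6: x=1 → posterior Gamma(28, 23/2)
obs 7: x=1 → posterior Gamma(29, 25/2)

2012279232133096229517832398414611816406250/8727963568087712425891397479476727340041449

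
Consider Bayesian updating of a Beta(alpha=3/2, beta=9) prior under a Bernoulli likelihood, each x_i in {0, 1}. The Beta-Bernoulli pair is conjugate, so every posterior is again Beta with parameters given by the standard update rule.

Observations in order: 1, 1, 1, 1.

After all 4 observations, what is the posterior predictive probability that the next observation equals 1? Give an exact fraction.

obs 1: x=1 → posterior Beta(5/2, 9)
obs 2: x=1 → posterior Beta(7/2, 9)
obs 3: x=1 → posterior Beta(9/2, 9)
obs 4: x=1 → posterior Beta(11/2, 9)

11/29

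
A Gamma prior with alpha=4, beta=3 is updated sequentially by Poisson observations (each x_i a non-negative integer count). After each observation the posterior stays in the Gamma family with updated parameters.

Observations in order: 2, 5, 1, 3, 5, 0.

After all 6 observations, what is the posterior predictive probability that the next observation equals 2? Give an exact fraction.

255310974640195504821/1000000000000000000000

obs 1: x=2 → posterior Gamma(6, 4)
obs 2: x=5 → posterior Gamma(11, 5)
obs 3: x=1 → posterior Gamma(12, 6)
obs 4: x=3 → posterior Gamma(15, 7)
obs 5: x=5 → posterior Gamma(20, 8)
obs 6: x=0 → posterior Gamma(20, 9)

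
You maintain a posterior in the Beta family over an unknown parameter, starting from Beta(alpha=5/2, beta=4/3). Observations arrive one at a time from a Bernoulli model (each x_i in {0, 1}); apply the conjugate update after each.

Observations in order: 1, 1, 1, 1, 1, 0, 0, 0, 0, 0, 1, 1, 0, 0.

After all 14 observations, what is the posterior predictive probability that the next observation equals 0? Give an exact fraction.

50/107

obs 1: x=1 → posterior Beta(7/2, 4/3)
obs 2: x=1 → posterior Beta(9/2, 4/3)
obs 3: x=1 → posterior Beta(11/2, 4/3)
obs 4: x=1 → posterior Beta(13/2, 4/3)
obs 5: x=1 → posterior Beta(15/2, 4/3)
obs 6: x=0 → posterior Beta(15/2, 7/3)
obs 7: x=0 → posterior Beta(15/2, 10/3)
obs 8: x=0 → posterior Beta(15/2, 13/3)
obs 9: x=0 → posterior Beta(15/2, 16/3)
obs 10: x=0 → posterior Beta(15/2, 19/3)
obs 11: x=1 → posterior Beta(17/2, 19/3)
obs 12: x=1 → posterior Beta(19/2, 19/3)
obs 13: x=0 → posterior Beta(19/2, 22/3)
obs 14: x=0 → posterior Beta(19/2, 25/3)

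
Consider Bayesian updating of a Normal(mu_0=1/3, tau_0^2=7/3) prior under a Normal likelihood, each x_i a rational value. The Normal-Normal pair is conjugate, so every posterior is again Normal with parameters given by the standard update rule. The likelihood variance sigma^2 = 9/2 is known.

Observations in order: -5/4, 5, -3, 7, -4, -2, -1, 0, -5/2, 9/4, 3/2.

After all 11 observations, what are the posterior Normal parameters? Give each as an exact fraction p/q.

obs 1: x=-5/4 → posterior Normal(-17/82, 63/41)
obs 2: x=5 → posterior Normal(123/110, 63/55)
obs 3: x=-3 → posterior Normal(13/46, 21/23)
obs 4: x=7 → posterior Normal(235/166, 63/83)
obs 5: x=-4 → posterior Normal(123/194, 63/97)
obs 6: x=-2 → posterior Normal(67/222, 21/37)
obs 7: x=-1 → posterior Normal(39/250, 63/125)
obs 8: x=0 → posterior Normal(39/278, 63/139)
obs 9: x=-5/2 → posterior Normal(-31/306, 7/17)
obs 10: x=9/4 → posterior Normal(16/167, 63/167)
obs 11: x=3/2 → posterior Normal(37/181, 63/181)

mu_0=37/181, tau_0^2=63/181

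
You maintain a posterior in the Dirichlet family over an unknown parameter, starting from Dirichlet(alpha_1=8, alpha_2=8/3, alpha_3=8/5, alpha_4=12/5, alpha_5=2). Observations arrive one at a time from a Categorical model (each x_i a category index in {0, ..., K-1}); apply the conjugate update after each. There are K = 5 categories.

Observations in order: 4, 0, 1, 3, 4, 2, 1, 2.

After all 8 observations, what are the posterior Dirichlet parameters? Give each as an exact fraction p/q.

alpha_1=9, alpha_2=14/3, alpha_3=18/5, alpha_4=17/5, alpha_5=4

obs 1: x=4 → posterior Dirichlet(8, 8/3, 8/5, 12/5, 3)
obs 2: x=0 → posterior Dirichlet(9, 8/3, 8/5, 12/5, 3)
obs 3: x=1 → posterior Dirichlet(9, 11/3, 8/5, 12/5, 3)
obs 4: x=3 → posterior Dirichlet(9, 11/3, 8/5, 17/5, 3)
obs 5: x=4 → posterior Dirichlet(9, 11/3, 8/5, 17/5, 4)
obs 6: x=2 → posterior Dirichlet(9, 11/3, 13/5, 17/5, 4)
obs 7: x=1 → posterior Dirichlet(9, 14/3, 13/5, 17/5, 4)
obs 8: x=2 → posterior Dirichlet(9, 14/3, 18/5, 17/5, 4)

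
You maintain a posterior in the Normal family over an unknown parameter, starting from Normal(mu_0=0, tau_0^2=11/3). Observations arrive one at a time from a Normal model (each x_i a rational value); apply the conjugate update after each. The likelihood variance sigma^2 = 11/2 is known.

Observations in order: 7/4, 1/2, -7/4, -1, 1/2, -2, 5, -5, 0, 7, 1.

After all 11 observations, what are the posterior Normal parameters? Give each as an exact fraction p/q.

mu_0=12/25, tau_0^2=11/25

obs 1: x=7/4 → posterior Normal(7/10, 11/5)
obs 2: x=1/2 → posterior Normal(9/14, 11/7)
obs 3: x=-7/4 → posterior Normal(1/9, 11/9)
obs 4: x=-1 → posterior Normal(-1/11, 1)
obs 5: x=1/2 → posterior Normal(0, 11/13)
obs 6: x=-2 → posterior Normal(-4/15, 11/15)
obs 7: x=5 → posterior Normal(6/17, 11/17)
obs 8: x=-5 → posterior Normal(-4/19, 11/19)
obs 9: x=0 → posterior Normal(-4/21, 11/21)
obs 10: x=7 → posterior Normal(10/23, 11/23)
obs 11: x=1 → posterior Normal(12/25, 11/25)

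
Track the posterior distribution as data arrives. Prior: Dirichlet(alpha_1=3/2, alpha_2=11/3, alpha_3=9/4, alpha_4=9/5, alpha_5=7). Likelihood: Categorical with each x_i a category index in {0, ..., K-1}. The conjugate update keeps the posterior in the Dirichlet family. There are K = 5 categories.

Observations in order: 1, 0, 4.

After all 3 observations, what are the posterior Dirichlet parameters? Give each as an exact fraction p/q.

obs 1: x=1 → posterior Dirichlet(3/2, 14/3, 9/4, 9/5, 7)
obs 2: x=0 → posterior Dirichlet(5/2, 14/3, 9/4, 9/5, 7)
obs 3: x=4 → posterior Dirichlet(5/2, 14/3, 9/4, 9/5, 8)

alpha_1=5/2, alpha_2=14/3, alpha_3=9/4, alpha_4=9/5, alpha_5=8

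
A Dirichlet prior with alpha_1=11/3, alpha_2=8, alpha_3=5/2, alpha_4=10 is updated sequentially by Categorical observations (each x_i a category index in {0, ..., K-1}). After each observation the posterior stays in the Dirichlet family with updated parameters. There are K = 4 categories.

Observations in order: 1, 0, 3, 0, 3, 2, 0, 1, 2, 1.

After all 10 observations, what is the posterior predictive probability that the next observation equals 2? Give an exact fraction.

obs 1: x=1 → posterior Dirichlet(11/3, 9, 5/2, 10)
obs 2: x=0 → posterior Dirichlet(14/3, 9, 5/2, 10)
obs 3: x=3 → posterior Dirichlet(14/3, 9, 5/2, 11)
obs 4: x=0 → posterior Dirichlet(17/3, 9, 5/2, 11)
obs 5: x=3 → posterior Dirichlet(17/3, 9, 5/2, 12)
obs 6: x=2 → posterior Dirichlet(17/3, 9, 7/2, 12)
obs 7: x=0 → posterior Dirichlet(20/3, 9, 7/2, 12)
obs 8: x=1 → posterior Dirichlet(20/3, 10, 7/2, 12)
obs 9: x=2 → posterior Dirichlet(20/3, 10, 9/2, 12)
obs 10: x=1 → posterior Dirichlet(20/3, 11, 9/2, 12)

27/205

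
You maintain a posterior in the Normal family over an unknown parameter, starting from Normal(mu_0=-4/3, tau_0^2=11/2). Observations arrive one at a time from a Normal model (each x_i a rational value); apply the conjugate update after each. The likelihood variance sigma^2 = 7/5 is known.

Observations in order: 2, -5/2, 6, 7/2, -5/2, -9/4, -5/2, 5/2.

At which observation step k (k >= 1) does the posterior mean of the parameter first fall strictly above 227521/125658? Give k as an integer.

obs 1: x=2 → posterior Normal(274/207, 77/69)
obs 2: x=-5/2 → posterior Normal(-277/744, 77/124)
obs 3: x=6 → posterior Normal(1703/1074, 77/179)
obs 4: x=7/2 → posterior Normal(1429/702, 77/234)
obs 5: x=-5/2 → posterior Normal(2033/1734, 77/289)
obs 6: x=-9/4 → posterior Normal(2581/4128, 77/344)
obs 7: x=-5/2 → posterior Normal(7/36, 11/57)
obs 8: x=5/2 → posterior Normal(2581/5448, 77/454)

k = 4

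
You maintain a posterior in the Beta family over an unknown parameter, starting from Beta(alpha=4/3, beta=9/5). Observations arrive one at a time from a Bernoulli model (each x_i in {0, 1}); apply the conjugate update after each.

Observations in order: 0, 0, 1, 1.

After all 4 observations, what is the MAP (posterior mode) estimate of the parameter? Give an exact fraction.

obs 1: x=0 → posterior Beta(4/3, 14/5)
obs 2: x=0 → posterior Beta(4/3, 19/5)
obs 3: x=1 → posterior Beta(7/3, 19/5)
obs 4: x=1 → posterior Beta(10/3, 19/5)

5/11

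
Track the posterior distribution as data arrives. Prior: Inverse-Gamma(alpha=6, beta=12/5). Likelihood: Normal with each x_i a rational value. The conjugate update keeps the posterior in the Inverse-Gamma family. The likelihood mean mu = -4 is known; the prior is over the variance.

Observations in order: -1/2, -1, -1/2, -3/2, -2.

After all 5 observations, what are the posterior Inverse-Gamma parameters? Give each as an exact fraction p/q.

alpha=17/2, beta=971/40

obs 1: x=-1/2 → posterior Inverse-Gamma(13/2, 341/40)
obs 2: x=-1 → posterior Inverse-Gamma(7, 521/40)
obs 3: x=-1/2 → posterior Inverse-Gamma(15/2, 383/20)
obs 4: x=-3/2 → posterior Inverse-Gamma(8, 891/40)
obs 5: x=-2 → posterior Inverse-Gamma(17/2, 971/40)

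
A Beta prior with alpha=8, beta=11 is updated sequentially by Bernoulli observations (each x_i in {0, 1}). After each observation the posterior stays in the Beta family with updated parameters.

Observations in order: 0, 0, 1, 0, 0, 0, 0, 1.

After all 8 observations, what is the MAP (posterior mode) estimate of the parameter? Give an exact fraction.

obs 1: x=0 → posterior Beta(8, 12)
obs 2: x=0 → posterior Beta(8, 13)
obs 3: x=1 → posterior Beta(9, 13)
obs 4: x=0 → posterior Beta(9, 14)
obs 5: x=0 → posterior Beta(9, 15)
obs 6: x=0 → posterior Beta(9, 16)
obs 7: x=0 → posterior Beta(9, 17)
obs 8: x=1 → posterior Beta(10, 17)

9/25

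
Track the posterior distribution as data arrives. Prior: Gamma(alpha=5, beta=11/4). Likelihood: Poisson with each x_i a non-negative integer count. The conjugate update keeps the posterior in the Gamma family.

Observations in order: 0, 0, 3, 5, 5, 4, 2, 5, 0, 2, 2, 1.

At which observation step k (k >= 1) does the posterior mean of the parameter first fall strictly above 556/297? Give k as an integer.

k = 4

obs 1: x=0 → posterior Gamma(5, 15/4)
obs 2: x=0 → posterior Gamma(5, 19/4)
obs 3: x=3 → posterior Gamma(8, 23/4)
obs 4: x=5 → posterior Gamma(13, 27/4)
obs 5: x=5 → posterior Gamma(18, 31/4)
obs 6: x=4 → posterior Gamma(22, 35/4)
obs 7: x=2 → posterior Gamma(24, 39/4)
obs 8: x=5 → posterior Gamma(29, 43/4)
obs 9: x=0 → posterior Gamma(29, 47/4)
obs 10: x=2 → posterior Gamma(31, 51/4)
obs 11: x=2 → posterior Gamma(33, 55/4)
obs 12: x=1 → posterior Gamma(34, 59/4)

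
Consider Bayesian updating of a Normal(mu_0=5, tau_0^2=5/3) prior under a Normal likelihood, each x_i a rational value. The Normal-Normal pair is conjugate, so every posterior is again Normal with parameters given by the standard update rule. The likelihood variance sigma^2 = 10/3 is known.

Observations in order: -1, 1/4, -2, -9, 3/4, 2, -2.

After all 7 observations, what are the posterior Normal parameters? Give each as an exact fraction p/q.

obs 1: x=-1 → posterior Normal(3, 10/9)
obs 2: x=1/4 → posterior Normal(37/16, 5/6)
obs 3: x=-2 → posterior Normal(29/20, 2/3)
obs 4: x=-9 → posterior Normal(-7/24, 5/9)
obs 5: x=3/4 → posterior Normal(-1/7, 10/21)
obs 6: x=2 → posterior Normal(1/8, 5/12)
obs 7: x=-2 → posterior Normal(-1/9, 10/27)

mu_0=-1/9, tau_0^2=10/27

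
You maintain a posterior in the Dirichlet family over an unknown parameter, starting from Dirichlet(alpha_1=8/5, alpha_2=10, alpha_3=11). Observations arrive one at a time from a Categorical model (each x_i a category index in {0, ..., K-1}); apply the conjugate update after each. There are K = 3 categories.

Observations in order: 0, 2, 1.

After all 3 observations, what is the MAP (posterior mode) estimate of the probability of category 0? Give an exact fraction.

8/113

obs 1: x=0 → posterior Dirichlet(13/5, 10, 11)
obs 2: x=2 → posterior Dirichlet(13/5, 10, 12)
obs 3: x=1 → posterior Dirichlet(13/5, 11, 12)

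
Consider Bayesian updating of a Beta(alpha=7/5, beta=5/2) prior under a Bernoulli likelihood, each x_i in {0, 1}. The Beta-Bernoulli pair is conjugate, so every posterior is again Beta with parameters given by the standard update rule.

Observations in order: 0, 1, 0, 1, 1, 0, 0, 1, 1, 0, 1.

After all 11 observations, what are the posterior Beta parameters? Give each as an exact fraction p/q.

obs 1: x=0 → posterior Beta(7/5, 7/2)
obs 2: x=1 → posterior Beta(12/5, 7/2)
obs 3: x=0 → posterior Beta(12/5, 9/2)
obs 4: x=1 → posterior Beta(17/5, 9/2)
obs 5: x=1 → posterior Beta(22/5, 9/2)
obs 6: x=0 → posterior Beta(22/5, 11/2)
obs 7: x=0 → posterior Beta(22/5, 13/2)
obs 8: x=1 → posterior Beta(27/5, 13/2)
obs 9: x=1 → posterior Beta(32/5, 13/2)
obs 10: x=0 → posterior Beta(32/5, 15/2)
obs 11: x=1 → posterior Beta(37/5, 15/2)

alpha=37/5, beta=15/2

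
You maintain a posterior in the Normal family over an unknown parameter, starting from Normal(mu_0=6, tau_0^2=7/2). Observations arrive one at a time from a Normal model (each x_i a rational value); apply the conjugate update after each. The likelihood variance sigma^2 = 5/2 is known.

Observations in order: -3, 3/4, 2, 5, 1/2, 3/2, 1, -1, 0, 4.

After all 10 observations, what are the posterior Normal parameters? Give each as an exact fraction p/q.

mu_0=421/300, tau_0^2=7/30

obs 1: x=-3 → posterior Normal(3/4, 35/24)
obs 2: x=3/4 → posterior Normal(3/4, 35/38)
obs 3: x=2 → posterior Normal(113/104, 35/52)
obs 4: x=5 → posterior Normal(23/12, 35/66)
obs 5: x=1/2 → posterior Normal(267/160, 7/16)
obs 6: x=3/2 → posterior Normal(309/188, 35/94)
obs 7: x=1 → posterior Normal(337/216, 35/108)
obs 8: x=-1 → posterior Normal(309/244, 35/122)
obs 9: x=0 → posterior Normal(309/272, 35/136)
obs 10: x=4 → posterior Normal(421/300, 7/30)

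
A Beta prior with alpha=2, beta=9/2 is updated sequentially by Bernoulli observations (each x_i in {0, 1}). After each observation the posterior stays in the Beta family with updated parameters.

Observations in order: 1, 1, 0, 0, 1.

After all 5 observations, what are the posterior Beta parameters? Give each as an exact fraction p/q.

alpha=5, beta=13/2

obs 1: x=1 → posterior Beta(3, 9/2)
obs 2: x=1 → posterior Beta(4, 9/2)
obs 3: x=0 → posterior Beta(4, 11/2)
obs 4: x=0 → posterior Beta(4, 13/2)
obs 5: x=1 → posterior Beta(5, 13/2)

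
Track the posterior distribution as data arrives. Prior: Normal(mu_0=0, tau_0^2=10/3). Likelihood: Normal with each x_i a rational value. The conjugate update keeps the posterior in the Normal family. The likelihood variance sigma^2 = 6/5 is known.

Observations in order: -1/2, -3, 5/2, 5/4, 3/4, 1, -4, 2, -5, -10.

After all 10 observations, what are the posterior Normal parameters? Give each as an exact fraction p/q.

mu_0=-375/259, tau_0^2=30/259

obs 1: x=-1/2 → posterior Normal(-25/68, 15/17)
obs 2: x=-3 → posterior Normal(-175/118, 30/59)
obs 3: x=5/2 → posterior Normal(-25/84, 5/14)
obs 4: x=5/4 → posterior Normal(25/436, 30/109)
obs 5: x=3/4 → posterior Normal(25/134, 15/67)
obs 6: x=1 → posterior Normal(50/159, 10/53)
obs 7: x=-4 → posterior Normal(-25/92, 15/92)
obs 8: x=2 → posterior Normal(0, 30/209)
obs 9: x=-5 → posterior Normal(-125/234, 5/39)
obs 10: x=-10 → posterior Normal(-375/259, 30/259)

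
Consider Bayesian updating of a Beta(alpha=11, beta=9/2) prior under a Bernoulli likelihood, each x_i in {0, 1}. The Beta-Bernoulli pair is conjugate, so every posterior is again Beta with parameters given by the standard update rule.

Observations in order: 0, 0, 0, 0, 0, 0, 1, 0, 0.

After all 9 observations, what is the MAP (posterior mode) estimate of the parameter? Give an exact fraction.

22/45

obs 1: x=0 → posterior Beta(11, 11/2)
obs 2: x=0 → posterior Beta(11, 13/2)
obs 3: x=0 → posterior Beta(11, 15/2)
obs 4: x=0 → posterior Beta(11, 17/2)
obs 5: x=0 → posterior Beta(11, 19/2)
obs 6: x=0 → posterior Beta(11, 21/2)
obs 7: x=1 → posterior Beta(12, 21/2)
obs 8: x=0 → posterior Beta(12, 23/2)
obs 9: x=0 → posterior Beta(12, 25/2)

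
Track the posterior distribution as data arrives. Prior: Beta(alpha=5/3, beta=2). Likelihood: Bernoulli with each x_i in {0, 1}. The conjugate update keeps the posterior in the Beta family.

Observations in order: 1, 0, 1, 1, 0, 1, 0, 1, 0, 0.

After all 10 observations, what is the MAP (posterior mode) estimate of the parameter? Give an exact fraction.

obs 1: x=1 → posterior Beta(8/3, 2)
obs 2: x=0 → posterior Beta(8/3, 3)
obs 3: x=1 → posterior Beta(11/3, 3)
obs 4: x=1 → posterior Beta(14/3, 3)
obs 5: x=0 → posterior Beta(14/3, 4)
obs 6: x=1 → posterior Beta(17/3, 4)
obs 7: x=0 → posterior Beta(17/3, 5)
obs 8: x=1 → posterior Beta(20/3, 5)
obs 9: x=0 → posterior Beta(20/3, 6)
obs 10: x=0 → posterior Beta(20/3, 7)

17/35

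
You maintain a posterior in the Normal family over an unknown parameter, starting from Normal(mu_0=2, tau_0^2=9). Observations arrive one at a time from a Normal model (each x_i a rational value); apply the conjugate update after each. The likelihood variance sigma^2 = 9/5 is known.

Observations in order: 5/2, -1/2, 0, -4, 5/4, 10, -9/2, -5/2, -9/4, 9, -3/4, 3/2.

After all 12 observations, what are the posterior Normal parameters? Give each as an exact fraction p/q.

obs 1: x=5/2 → posterior Normal(29/12, 3/2)
obs 2: x=-1/2 → posterior Normal(12/11, 9/11)
obs 3: x=0 → posterior Normal(3/4, 9/16)
obs 4: x=-4 → posterior Normal(-8/21, 3/7)
obs 5: x=5/4 → posterior Normal(-7/104, 9/26)
obs 6: x=10 → posterior Normal(193/124, 9/31)
obs 7: x=-9/2 → posterior Normal(103/144, 1/4)
obs 8: x=-5/2 → posterior Normal(53/164, 9/41)
obs 9: x=-9/4 → posterior Normal(1/23, 9/46)
obs 10: x=9 → posterior Normal(47/51, 3/17)
obs 11: x=-3/4 → posterior Normal(173/224, 9/56)
obs 12: x=3/2 → posterior Normal(203/244, 9/61)

mu_0=203/244, tau_0^2=9/61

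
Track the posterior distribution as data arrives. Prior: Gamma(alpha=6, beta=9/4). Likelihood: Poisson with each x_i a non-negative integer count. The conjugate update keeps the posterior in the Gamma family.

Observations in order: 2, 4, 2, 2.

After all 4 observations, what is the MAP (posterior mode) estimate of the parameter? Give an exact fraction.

obs 1: x=2 → posterior Gamma(8, 13/4)
obs 2: x=4 → posterior Gamma(12, 17/4)
obs 3: x=2 → posterior Gamma(14, 21/4)
obs 4: x=2 → posterior Gamma(16, 25/4)

12/5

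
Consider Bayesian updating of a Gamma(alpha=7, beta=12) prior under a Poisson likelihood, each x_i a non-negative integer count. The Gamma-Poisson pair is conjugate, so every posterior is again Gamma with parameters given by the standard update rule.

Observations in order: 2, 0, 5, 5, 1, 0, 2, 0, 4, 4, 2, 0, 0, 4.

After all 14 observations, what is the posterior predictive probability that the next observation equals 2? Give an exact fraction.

obs 1: x=2 → posterior Gamma(9, 13)
obs 2: x=0 → posterior Gamma(9, 14)
obs 3: x=5 → posterior Gamma(14, 15)
obs 4: x=5 → posterior Gamma(19, 16)
obs 5: x=1 → posterior Gamma(20, 17)
obs 6: x=0 → posterior Gamma(20, 18)
obs 7: x=2 → posterior Gamma(22, 19)
obs 8: x=0 → posterior Gamma(22, 20)
obs 9: x=4 → posterior Gamma(26, 21)
obs 10: x=4 → posterior Gamma(30, 22)
obs 11: x=2 → posterior Gamma(32, 23)
obs 12: x=0 → posterior Gamma(32, 24)
obs 13: x=0 → posterior Gamma(32, 25)
obs 14: x=4 → posterior Gamma(36, 26)

64309072600821626513185159243976524999955447413735424/273892744995340833777347939263771534786080723599733441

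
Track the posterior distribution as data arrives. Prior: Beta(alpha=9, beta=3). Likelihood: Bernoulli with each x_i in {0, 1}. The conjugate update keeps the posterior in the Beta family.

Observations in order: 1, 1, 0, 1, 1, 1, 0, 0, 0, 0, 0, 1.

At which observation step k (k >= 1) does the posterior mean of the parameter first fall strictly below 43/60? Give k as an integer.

obs 1: x=1 → posterior Beta(10, 3)
obs 2: x=1 → posterior Beta(11, 3)
obs 3: x=0 → posterior Beta(11, 4)
obs 4: x=1 → posterior Beta(12, 4)
obs 5: x=1 → posterior Beta(13, 4)
obs 6: x=1 → posterior Beta(14, 4)
obs 7: x=0 → posterior Beta(14, 5)
obs 8: x=0 → posterior Beta(14, 6)
obs 9: x=0 → posterior Beta(14, 7)
obs 10: x=0 → posterior Beta(14, 8)
obs 11: x=0 → posterior Beta(14, 9)
obs 12: x=1 → posterior Beta(15, 9)

k = 8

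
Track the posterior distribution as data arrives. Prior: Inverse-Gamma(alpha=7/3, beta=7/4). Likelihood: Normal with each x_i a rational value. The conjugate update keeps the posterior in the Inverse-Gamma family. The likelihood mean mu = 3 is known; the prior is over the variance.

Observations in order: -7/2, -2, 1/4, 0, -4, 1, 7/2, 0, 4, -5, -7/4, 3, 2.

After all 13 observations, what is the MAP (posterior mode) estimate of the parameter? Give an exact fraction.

5715/472

obs 1: x=-7/2 → posterior Inverse-Gamma(17/6, 183/8)
obs 2: x=-2 → posterior Inverse-Gamma(10/3, 283/8)
obs 3: x=1/4 → posterior Inverse-Gamma(23/6, 1253/32)
obs 4: x=0 → posterior Inverse-Gamma(13/3, 1397/32)
obs 5: x=-4 → posterior Inverse-Gamma(29/6, 2181/32)
obs 6: x=1 → posterior Inverse-Gamma(16/3, 2245/32)
obs 7: x=7/2 → posterior Inverse-Gamma(35/6, 2249/32)
obs 8: x=0 → posterior Inverse-Gamma(19/3, 2393/32)
obs 9: x=4 → posterior Inverse-Gamma(41/6, 2409/32)
obs 10: x=-5 → posterior Inverse-Gamma(22/3, 3433/32)
obs 11: x=-7/4 → posterior Inverse-Gamma(47/6, 1897/16)
obs 12: x=3 → posterior Inverse-Gamma(25/3, 1897/16)
obs 13: x=2 → posterior Inverse-Gamma(53/6, 1905/16)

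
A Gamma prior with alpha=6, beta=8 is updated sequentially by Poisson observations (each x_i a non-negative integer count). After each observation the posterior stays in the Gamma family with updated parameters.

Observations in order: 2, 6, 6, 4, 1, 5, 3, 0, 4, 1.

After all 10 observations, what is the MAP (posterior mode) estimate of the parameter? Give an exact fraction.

obs 1: x=2 → posterior Gamma(8, 9)
obs 2: x=6 → posterior Gamma(14, 10)
obs 3: x=6 → posterior Gamma(20, 11)
obs 4: x=4 → posterior Gamma(24, 12)
obs 5: x=1 → posterior Gamma(25, 13)
obs 6: x=5 → posterior Gamma(30, 14)
obs 7: x=3 → posterior Gamma(33, 15)
obs 8: x=0 → posterior Gamma(33, 16)
obs 9: x=4 → posterior Gamma(37, 17)
obs 10: x=1 → posterior Gamma(38, 18)

37/18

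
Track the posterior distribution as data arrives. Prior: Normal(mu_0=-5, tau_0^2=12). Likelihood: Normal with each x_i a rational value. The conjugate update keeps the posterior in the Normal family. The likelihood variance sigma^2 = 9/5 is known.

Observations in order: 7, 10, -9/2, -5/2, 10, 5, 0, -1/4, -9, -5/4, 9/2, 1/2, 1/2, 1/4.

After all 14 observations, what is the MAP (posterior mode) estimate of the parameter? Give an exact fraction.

obs 1: x=7 → posterior Normal(125/23, 36/23)
obs 2: x=10 → posterior Normal(325/43, 36/43)
obs 3: x=-9/2 → posterior Normal(235/63, 4/7)
obs 4: x=-5/2 → posterior Normal(185/83, 36/83)
obs 5: x=10 → posterior Normal(385/103, 36/103)
obs 6: x=5 → posterior Normal(485/123, 12/41)
obs 7: x=0 → posterior Normal(485/143, 36/143)
obs 8: x=-1/4 → posterior Normal(480/163, 36/163)
obs 9: x=-9 → posterior Normal(100/61, 12/61)
obs 10: x=-5/4 → posterior Normal(275/203, 36/203)
obs 11: x=9/2 → posterior Normal(365/223, 36/223)
obs 12: x=1/2 → posterior Normal(125/81, 4/27)
obs 13: x=1/2 → posterior Normal(385/263, 36/263)
obs 14: x=1/4 → posterior Normal(390/283, 36/283)

390/283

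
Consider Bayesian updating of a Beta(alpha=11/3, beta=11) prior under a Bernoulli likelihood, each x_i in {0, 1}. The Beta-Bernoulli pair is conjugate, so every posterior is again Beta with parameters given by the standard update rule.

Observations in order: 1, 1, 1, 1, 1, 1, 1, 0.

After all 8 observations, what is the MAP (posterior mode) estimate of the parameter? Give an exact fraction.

obs 1: x=1 → posterior Beta(14/3, 11)
obs 2: x=1 → posterior Beta(17/3, 11)
obs 3: x=1 → posterior Beta(20/3, 11)
obs 4: x=1 → posterior Beta(23/3, 11)
obs 5: x=1 → posterior Beta(26/3, 11)
obs 6: x=1 → posterior Beta(29/3, 11)
obs 7: x=1 → posterior Beta(32/3, 11)
obs 8: x=0 → posterior Beta(32/3, 12)

29/62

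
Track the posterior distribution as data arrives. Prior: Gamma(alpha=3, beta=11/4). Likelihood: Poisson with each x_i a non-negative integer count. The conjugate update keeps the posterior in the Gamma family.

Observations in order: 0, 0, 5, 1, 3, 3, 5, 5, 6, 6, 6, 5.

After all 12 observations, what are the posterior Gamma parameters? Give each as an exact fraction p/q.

alpha=48, beta=59/4

obs 1: x=0 → posterior Gamma(3, 15/4)
obs 2: x=0 → posterior Gamma(3, 19/4)
obs 3: x=5 → posterior Gamma(8, 23/4)
obs 4: x=1 → posterior Gamma(9, 27/4)
obs 5: x=3 → posterior Gamma(12, 31/4)
obs 6: x=3 → posterior Gamma(15, 35/4)
obs 7: x=5 → posterior Gamma(20, 39/4)
obs 8: x=5 → posterior Gamma(25, 43/4)
obs 9: x=6 → posterior Gamma(31, 47/4)
obs 10: x=6 → posterior Gamma(37, 51/4)
obs 11: x=6 → posterior Gamma(43, 55/4)
obs 12: x=5 → posterior Gamma(48, 59/4)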